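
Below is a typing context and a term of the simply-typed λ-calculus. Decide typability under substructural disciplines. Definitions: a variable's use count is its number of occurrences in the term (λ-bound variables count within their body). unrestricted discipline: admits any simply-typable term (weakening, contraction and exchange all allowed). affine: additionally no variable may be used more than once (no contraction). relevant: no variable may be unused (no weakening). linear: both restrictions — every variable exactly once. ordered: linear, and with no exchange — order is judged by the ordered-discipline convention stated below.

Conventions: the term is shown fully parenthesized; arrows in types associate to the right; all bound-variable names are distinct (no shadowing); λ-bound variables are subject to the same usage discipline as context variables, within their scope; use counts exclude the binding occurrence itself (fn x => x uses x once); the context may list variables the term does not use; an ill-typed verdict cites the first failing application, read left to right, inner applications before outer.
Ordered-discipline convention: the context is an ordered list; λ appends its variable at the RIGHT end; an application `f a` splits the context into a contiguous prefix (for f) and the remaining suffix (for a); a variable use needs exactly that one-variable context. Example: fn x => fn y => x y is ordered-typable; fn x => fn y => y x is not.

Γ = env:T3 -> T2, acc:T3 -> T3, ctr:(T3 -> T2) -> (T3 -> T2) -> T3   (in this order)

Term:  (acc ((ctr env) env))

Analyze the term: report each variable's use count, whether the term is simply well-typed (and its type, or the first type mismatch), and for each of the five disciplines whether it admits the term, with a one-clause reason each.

usage: env=2; acc=1; ctr=1
left-to-right use order: acc, ctr, env, env
typing: the term checks, with type T3
ordered: ✗, env ×2 used more than once (contraction)
linear: ✗, env ×2 used more than once (contraction)
affine: ✗, env ×2 used more than once (contraction)
relevant: ✓, none of env, acc, ctr goes unused
unrestricted: ✓, typability at T3 is all that's needed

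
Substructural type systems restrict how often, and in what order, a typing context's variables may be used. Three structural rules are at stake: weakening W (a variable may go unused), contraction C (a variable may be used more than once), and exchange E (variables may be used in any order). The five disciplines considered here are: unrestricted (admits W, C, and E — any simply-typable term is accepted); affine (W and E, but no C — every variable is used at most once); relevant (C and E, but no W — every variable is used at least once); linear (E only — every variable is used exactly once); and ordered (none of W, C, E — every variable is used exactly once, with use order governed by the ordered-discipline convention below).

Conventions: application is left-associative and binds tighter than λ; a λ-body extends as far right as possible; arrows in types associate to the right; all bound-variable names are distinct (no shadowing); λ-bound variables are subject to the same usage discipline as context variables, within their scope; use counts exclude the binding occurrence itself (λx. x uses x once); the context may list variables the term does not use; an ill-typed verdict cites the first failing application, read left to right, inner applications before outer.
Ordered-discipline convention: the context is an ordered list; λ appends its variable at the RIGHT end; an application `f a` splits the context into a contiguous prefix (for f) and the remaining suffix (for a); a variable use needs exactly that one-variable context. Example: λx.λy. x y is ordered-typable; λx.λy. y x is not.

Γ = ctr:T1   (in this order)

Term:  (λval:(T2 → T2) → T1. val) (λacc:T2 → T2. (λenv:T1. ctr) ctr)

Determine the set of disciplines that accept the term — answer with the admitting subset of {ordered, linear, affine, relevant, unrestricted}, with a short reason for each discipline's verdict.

admitted by: unrestricted
usage: ctr: 2×; val [bound]: 1×; acc [bound]: 0×; env [bound]: 0×
order of uses: val, ctr, ctr
typing: ✓ — (T2 → T2) → T1
ordered: ✗ — ctr ×2 used more than once (contraction); unused: acc, env — weakening required
linear: ✗ — ctr ×2 used more than once (contraction); unused: acc, env — weakening required
affine: ✗ — ctr ×2 used more than once (contraction)
relevant: ✗ — unused: acc, env — weakening required
unrestricted: ✓ — simply typable at (T2 → T2) → T1; W, C, E all held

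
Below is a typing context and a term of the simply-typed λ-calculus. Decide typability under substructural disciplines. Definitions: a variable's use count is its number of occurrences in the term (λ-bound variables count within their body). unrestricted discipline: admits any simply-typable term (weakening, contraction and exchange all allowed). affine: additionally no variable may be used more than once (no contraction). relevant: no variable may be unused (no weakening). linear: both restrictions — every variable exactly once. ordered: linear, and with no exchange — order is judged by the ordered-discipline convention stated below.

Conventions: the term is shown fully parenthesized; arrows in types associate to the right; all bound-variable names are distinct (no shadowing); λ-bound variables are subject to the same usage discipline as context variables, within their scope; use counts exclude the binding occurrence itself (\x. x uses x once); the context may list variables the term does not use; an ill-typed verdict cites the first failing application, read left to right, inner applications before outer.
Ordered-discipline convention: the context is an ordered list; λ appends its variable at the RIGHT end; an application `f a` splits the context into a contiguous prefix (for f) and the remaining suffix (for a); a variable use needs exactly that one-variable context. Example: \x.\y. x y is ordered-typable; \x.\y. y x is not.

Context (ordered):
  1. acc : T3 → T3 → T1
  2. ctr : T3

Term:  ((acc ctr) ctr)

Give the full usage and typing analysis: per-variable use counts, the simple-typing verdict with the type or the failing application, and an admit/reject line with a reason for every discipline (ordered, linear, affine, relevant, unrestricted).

variable uses: acc=1; ctr=2
uses in reading order: acc, ctr, ctr
typing: well-typed at T1
ordered ✗ (needs contraction — ctr ×2)
linear ✗ (needs contraction — ctr ×2)
affine ✗ (needs contraction — ctr ×2)
relevant ✓ (none of acc, ctr goes unused)
unrestricted ✓ (type-checks (T1) and nothing is barred)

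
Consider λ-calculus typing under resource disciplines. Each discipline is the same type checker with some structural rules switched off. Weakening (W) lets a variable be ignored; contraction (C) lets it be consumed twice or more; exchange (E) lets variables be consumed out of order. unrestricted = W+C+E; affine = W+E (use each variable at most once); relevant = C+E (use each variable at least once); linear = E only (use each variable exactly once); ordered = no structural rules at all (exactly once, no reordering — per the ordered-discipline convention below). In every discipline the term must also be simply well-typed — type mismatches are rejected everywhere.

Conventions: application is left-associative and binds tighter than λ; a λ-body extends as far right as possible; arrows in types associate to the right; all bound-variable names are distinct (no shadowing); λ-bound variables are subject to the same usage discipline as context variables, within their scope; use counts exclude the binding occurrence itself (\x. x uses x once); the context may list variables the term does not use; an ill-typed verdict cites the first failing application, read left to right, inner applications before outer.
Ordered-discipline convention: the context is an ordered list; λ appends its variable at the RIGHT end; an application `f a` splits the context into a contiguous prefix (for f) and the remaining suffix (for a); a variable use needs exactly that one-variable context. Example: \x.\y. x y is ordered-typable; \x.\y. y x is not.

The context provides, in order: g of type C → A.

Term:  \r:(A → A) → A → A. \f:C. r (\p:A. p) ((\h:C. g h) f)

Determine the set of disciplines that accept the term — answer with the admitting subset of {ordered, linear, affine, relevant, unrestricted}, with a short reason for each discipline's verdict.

admitting disciplines: linear, affine, relevant, unrestricted
use counts: g: 1; r (λ-bound): 1; f (λ-bound): 1; p (λ-bound): 1; h (λ-bound): 1
left-to-right use order: r, p, g, h, f
typing: the term checks, with type ((A → A) → A → A) → C → A
ordered: ✗ — needs exchange: uses follow r, p, g, h, f
linear: ✓ — each of g, r, f, p, h used exactly once
affine: ✓ — no duplicate uses among g, r, f, p, h
relevant: ✓ — every one of g, r, f, p, h appears
unrestricted: ✓ — type-checks (((A → A) → A → A) → C → A) and nothing is barred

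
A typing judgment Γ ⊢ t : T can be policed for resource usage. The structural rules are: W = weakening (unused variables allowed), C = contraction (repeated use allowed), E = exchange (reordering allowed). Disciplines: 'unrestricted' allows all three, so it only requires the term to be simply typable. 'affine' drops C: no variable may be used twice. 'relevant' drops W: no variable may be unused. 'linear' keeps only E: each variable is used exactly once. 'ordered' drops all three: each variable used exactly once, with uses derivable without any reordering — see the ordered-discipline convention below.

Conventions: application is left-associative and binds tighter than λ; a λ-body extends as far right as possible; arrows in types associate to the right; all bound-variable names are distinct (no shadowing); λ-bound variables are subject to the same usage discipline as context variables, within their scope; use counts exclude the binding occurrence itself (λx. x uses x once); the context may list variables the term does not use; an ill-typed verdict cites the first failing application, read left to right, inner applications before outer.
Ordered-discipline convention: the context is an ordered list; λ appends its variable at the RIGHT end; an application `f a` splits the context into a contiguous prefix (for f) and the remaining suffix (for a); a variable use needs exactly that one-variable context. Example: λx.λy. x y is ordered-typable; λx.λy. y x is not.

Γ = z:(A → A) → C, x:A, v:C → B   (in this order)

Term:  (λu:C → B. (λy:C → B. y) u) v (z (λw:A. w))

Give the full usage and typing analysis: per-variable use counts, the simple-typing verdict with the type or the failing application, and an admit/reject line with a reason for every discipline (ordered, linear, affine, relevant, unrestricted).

use counts: z: 1, x: 0, v: 1, u [bound]: 1, y [bound]: 1, w [bound]: 1
uses in reading order: y, u, v, z, w
typing: the term checks, with type B
ordered: ✗, x never used (weakening)
linear: ✗, x never used (weakening)
affine: ✓, z, x, v, u, y, w: no repeats, contraction unneeded
relevant: ✗, x never used (weakening)
unrestricted: ✓, well-typed at B; no restrictions here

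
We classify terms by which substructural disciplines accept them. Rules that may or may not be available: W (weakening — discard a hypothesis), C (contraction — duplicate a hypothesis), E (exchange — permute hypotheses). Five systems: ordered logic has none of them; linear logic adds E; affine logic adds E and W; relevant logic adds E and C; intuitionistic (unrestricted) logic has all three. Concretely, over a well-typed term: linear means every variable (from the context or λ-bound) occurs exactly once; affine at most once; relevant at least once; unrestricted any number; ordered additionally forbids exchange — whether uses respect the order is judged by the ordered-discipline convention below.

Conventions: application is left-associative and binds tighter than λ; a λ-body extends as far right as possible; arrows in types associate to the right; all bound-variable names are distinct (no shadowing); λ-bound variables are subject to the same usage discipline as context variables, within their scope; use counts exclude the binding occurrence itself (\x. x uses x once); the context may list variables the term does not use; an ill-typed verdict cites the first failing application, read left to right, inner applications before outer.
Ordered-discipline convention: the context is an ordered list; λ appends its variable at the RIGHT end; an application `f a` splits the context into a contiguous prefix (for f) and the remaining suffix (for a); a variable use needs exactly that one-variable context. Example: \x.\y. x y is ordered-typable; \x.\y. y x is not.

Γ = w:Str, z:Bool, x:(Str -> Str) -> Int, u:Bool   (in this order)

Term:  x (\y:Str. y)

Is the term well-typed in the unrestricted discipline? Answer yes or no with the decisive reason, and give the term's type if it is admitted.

yes — simply typable at Int; W, C, E all held; term : Int
counts: w: 0×; z: 0×; x: 1×; u: 0×; y (bound): 1×
left-to-right use order: x, y
typing: well-typed — term : Int
summary: ordered ✗ · linear ✗ · affine ✓ · relevant ✗ · unrestricted ✓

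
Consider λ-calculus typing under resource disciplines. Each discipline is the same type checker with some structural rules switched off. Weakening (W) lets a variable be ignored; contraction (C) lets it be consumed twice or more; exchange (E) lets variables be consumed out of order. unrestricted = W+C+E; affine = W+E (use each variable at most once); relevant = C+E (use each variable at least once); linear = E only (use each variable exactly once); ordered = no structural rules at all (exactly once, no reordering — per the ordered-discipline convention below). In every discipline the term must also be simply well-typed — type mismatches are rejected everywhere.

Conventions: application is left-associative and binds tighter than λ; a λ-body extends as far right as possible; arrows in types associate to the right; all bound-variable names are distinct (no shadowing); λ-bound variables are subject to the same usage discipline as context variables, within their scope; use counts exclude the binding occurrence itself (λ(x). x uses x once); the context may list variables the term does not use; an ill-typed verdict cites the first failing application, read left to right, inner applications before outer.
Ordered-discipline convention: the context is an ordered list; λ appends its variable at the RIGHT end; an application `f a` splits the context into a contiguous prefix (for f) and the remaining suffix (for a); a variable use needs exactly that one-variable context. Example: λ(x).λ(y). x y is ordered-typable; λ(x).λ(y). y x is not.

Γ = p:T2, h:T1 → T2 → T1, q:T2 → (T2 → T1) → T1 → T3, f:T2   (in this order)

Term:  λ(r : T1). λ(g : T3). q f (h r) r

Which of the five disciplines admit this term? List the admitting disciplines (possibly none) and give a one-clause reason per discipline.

admitting disciplines: unrestricted
usage: p ×0; h ×1; q ×1; f ×1; r (bound) ×2; g (bound) ×0
uses in reading order: q, f, h, r, r
typing: well-typed at T1 → T3 → T3
ordered: ✗, r ×2 used more than once (contraction); needs weakening: p, g unused
linear: ✗, r ×2 used more than once (contraction); needs weakening: p, g unused
affine: ✗, r ×2 used more than once (contraction)
relevant: ✗, needs weakening: p, g unused
unrestricted: ✓, type-checks (T1 → T3 → T3) and nothing is barred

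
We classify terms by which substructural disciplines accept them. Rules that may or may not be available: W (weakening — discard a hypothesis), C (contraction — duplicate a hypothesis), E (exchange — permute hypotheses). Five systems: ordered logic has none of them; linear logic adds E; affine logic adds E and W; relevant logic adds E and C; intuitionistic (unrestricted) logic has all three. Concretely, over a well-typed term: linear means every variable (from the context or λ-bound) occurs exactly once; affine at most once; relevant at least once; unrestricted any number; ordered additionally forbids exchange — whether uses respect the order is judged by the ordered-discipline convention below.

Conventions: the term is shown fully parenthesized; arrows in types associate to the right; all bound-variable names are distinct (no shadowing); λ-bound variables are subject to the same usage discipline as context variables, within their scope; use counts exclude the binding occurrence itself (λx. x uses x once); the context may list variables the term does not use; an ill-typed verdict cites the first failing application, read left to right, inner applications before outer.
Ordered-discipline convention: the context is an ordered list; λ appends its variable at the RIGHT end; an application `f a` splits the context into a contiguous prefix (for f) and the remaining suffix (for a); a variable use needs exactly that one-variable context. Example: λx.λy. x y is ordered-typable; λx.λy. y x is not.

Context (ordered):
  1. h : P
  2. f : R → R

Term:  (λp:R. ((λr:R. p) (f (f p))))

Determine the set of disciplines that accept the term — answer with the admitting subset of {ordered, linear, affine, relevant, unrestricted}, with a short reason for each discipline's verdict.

admitted in: unrestricted
variable uses: h: 0×; f: 2×; p (λ-bound): 2×; r (λ-bound): 0×
uses in reading order: p, f, f, p
typing: well-typed at R → R
ordered ✗ (repeated use of f ×2, p ×2; needs weakening: h, r unused)
linear ✗ (repeated use of f ×2, p ×2; needs weakening: h, r unused)
affine ✗ (repeated use of f ×2, p ×2)
relevant ✗ (needs weakening: h, r unused)
unrestricted ✓ (typability at R → R is all that's needed)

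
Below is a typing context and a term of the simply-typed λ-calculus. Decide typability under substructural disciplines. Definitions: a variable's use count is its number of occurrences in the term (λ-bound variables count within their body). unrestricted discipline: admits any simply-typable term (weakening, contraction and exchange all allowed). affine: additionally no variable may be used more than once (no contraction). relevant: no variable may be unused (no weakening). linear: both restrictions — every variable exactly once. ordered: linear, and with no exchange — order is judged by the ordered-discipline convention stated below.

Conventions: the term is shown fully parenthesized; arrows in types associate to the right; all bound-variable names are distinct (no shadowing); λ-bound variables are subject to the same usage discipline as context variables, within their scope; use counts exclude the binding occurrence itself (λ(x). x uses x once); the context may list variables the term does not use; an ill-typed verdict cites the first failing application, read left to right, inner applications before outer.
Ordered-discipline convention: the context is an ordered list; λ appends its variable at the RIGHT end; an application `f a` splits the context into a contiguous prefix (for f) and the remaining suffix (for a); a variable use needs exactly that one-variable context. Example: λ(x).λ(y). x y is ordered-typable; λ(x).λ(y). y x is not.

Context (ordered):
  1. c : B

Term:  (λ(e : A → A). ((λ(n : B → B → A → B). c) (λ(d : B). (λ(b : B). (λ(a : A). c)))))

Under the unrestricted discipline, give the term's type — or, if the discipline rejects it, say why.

term : (A → A) → B
counts: c=2, e (bound)=0, n (bound)=0, d (bound)=0, b (bound)=0, a (bound)=0
left-to-right use order: c, c
typing: well-typed at (A → A) → B
per-discipline verdicts: ordered ✗ | linear ✗ | affine ✗ | relevant ✗ | unrestricted ✓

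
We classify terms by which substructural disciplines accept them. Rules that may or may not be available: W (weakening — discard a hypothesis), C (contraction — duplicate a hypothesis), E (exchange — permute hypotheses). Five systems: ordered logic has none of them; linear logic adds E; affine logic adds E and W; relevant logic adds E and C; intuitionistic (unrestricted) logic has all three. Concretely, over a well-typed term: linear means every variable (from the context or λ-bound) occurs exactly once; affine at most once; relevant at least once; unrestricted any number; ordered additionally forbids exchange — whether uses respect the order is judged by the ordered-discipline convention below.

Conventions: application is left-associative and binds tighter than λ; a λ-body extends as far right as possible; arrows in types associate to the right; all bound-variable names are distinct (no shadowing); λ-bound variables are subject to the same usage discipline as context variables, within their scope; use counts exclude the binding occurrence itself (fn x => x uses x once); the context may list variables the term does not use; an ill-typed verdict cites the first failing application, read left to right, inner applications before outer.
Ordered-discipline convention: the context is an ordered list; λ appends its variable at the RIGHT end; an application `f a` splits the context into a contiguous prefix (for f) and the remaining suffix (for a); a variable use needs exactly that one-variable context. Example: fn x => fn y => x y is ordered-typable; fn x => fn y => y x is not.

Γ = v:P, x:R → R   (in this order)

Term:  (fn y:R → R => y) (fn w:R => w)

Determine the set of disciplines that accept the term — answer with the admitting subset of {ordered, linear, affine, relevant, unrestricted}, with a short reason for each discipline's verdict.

admitted by: affine, unrestricted
counts: v=0, x=0, y (bound)=1, w (bound)=1
use order (left to right): y, w
typing: the term checks, with type R → R
ordered: ✗, v, x never used (weakening)
linear: ✗, v, x never used (weakening)
affine: ✓, no duplicate uses among v, x, y, w
relevant: ✗, v, x never used (weakening)
unrestricted: ✓, typability at R → R is all that's needed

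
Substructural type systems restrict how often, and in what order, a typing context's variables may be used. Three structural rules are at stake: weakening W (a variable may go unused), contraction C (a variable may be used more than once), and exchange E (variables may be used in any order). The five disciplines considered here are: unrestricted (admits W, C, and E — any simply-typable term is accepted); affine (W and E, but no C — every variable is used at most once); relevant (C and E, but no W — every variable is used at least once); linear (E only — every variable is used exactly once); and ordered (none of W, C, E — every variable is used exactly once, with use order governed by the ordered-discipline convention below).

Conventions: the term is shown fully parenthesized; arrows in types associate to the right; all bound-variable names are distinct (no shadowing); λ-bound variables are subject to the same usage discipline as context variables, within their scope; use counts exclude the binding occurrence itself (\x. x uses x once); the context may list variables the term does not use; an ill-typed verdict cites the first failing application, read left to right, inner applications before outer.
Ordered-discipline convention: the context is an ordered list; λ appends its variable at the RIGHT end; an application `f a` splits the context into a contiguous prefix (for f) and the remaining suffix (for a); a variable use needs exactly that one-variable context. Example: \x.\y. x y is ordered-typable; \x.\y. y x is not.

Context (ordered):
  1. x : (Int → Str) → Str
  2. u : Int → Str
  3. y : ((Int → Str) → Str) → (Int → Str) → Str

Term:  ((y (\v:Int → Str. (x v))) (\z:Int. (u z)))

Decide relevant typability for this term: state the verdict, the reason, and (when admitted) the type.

yes — none of x, u, y, v, z goes unused; term : Str
usage: x ×1; u ×1; y ×1; v (bound) ×1; z (bound) ×1
left-to-right use order: y, x, v, u, z
typing: the term checks, with type Str
summary: ordered ✗ · linear ✓ · affine ✓ · relevant ✓ · unrestricted ✓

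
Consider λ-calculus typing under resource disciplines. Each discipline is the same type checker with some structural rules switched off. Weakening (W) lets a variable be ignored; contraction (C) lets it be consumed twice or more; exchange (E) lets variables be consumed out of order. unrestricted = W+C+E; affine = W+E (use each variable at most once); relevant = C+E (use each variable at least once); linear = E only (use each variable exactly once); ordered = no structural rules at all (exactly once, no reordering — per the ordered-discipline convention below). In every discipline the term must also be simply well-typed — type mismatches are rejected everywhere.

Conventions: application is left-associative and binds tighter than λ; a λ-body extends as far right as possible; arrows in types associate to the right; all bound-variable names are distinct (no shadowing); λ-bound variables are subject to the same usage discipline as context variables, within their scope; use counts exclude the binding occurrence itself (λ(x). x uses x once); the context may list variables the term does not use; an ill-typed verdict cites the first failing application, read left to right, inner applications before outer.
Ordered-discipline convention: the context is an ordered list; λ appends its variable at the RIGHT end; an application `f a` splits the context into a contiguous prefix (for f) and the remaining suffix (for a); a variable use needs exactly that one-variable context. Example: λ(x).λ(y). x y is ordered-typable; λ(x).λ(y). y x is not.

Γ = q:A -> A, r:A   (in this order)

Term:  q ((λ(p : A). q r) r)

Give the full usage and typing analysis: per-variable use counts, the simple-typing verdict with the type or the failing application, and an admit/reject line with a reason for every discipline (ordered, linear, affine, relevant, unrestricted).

use counts: q: 2, r: 2, p (bound): 0
uses in reading order: q, q, r, r
typing: well-typed — term : A
ordered: ✗ — needs contraction — q ×2, r ×2; unused: p — weakening required
linear: ✗ — needs contraction — q ×2, r ×2; unused: p — weakening required
affine: ✗ — needs contraction — q ×2, r ×2
relevant: ✗ — unused: p — weakening required
unrestricted: ✓ — typability at A is all that's needed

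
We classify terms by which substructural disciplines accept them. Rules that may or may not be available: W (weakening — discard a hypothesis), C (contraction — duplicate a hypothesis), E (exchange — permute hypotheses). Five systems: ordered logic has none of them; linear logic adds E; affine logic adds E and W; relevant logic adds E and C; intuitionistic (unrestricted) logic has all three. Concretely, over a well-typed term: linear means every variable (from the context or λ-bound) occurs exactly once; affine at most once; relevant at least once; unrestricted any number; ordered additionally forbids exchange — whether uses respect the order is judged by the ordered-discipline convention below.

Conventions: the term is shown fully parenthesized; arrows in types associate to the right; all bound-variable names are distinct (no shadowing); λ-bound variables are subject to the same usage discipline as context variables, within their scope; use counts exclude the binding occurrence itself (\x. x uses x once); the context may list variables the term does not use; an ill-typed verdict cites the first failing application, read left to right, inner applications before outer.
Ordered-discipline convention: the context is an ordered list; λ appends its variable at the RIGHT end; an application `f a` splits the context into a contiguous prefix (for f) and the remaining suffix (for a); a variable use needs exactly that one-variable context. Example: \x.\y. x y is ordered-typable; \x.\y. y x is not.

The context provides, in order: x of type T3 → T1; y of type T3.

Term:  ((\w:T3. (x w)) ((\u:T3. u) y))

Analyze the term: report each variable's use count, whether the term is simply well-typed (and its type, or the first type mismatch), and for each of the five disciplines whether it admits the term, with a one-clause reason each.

usage: x ×1; y ×1; w (λ-bound) ×1; u (λ-bound) ×1
uses in reading order: x, w, u, y
typing: well-typed — term : T1
ordered ✓ (single-use (x, y, w, u), ordered derivation ok)
linear ✓ (exactly-once usage across x, y, w, u)
affine ✓ (no duplicate uses among x, y, w, u)
relevant ✓ (none of x, y, w, u goes unused)
unrestricted ✓ (well-typed at T1; no restrictions here)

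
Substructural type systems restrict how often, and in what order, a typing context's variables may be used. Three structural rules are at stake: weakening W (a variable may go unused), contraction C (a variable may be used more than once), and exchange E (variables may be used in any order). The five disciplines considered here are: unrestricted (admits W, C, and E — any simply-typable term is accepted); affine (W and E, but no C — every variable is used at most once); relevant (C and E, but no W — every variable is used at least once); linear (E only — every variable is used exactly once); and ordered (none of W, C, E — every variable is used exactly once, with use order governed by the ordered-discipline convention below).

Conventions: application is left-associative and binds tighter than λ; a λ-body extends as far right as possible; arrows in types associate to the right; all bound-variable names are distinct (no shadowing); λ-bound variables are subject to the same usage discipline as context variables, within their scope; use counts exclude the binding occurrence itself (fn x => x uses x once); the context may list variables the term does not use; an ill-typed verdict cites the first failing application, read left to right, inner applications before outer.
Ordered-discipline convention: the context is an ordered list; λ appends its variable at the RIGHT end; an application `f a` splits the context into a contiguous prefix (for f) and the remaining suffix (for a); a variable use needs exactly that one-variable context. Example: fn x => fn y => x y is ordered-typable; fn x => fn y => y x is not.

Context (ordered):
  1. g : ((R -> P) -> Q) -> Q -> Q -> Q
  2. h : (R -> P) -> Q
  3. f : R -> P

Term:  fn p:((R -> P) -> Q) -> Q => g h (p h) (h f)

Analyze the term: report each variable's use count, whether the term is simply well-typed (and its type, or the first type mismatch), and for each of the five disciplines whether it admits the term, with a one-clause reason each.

variable uses: g=1, h=3, f=1, p (λ-bound)=1
uses in reading order: g, h, p, h, h, f
typing: well-typed — term : (((R -> P) -> Q) -> Q) -> Q
ordered: ✗ — repeated use of h ×3
linear: ✗ — repeated use of h ×3
affine: ✗ — repeated use of h ×3
relevant: ✓ — at least one use each (g, h, f, p)
unrestricted: ✓ — well-typed at (((R -> P) -> Q) -> Q) -> Q; no restrictions here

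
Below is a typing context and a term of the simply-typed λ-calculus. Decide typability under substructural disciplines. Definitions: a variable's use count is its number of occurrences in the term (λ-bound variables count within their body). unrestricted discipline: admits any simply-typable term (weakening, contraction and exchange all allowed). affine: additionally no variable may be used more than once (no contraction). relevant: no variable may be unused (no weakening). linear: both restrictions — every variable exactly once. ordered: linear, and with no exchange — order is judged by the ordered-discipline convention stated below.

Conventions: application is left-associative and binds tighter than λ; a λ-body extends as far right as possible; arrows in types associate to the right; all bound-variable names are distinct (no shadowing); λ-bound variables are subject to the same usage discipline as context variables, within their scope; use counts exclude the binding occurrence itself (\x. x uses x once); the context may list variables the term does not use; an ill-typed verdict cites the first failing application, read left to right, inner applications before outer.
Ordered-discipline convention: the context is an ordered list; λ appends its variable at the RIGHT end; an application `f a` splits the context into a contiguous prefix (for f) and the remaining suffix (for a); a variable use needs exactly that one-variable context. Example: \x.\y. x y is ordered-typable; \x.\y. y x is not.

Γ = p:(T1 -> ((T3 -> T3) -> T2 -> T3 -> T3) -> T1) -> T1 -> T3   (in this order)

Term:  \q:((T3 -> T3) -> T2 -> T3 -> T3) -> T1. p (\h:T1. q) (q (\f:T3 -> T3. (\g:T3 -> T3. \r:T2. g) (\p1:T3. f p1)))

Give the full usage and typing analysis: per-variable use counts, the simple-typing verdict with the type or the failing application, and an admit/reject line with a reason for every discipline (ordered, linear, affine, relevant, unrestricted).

usage: p ×1, q [bound] ×2, h [bound] ×0, f [bound] ×1, g [bound] ×1, r [bound] ×0, p1 [bound] ×1
left-to-right use order: p, q, q, g, f, p1
typing: ✓ — (((T3 -> T3) -> T2 -> T3 -> T3) -> T1) -> T3
ordered ✗ (needs contraction — q ×2; h, r never used (weakening))
linear ✗ (needs contraction — q ×2; h, r never used (weakening))
affine ✗ (needs contraction — q ×2)
relevant ✗ (h, r never used (weakening))
unrestricted ✓ (typability at (((T3 -> T3) -> T2 -> T3 -> T3) -> T1) -> T3 is all that's needed)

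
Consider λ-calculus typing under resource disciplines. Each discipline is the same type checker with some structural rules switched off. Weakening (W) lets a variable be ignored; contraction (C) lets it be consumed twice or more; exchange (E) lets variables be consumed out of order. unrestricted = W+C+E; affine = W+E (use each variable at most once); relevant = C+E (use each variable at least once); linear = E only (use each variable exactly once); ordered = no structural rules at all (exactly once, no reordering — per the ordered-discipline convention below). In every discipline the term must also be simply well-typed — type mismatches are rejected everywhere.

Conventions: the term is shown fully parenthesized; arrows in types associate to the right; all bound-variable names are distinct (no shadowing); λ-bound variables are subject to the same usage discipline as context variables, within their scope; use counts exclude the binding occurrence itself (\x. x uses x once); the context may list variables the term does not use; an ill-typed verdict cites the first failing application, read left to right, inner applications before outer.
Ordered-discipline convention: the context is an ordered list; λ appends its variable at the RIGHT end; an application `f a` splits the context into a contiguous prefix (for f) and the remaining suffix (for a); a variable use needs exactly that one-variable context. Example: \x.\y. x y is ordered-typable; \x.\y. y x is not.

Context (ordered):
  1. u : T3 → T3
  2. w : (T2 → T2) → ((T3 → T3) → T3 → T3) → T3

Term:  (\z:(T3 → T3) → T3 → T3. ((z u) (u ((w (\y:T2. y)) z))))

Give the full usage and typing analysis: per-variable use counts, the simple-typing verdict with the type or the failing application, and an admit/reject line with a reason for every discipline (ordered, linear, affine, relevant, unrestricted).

use counts: u ×2, w ×1, z (λ-bound) ×2, y (λ-bound) ×1
left-to-right use order: z, u, u, w, y, z
typing: well-typed — term : ((T3 → T3) → T3 → T3) → T3
ordered: ✗ — repeated use of u ×2, z ×2
linear: ✗ — repeated use of u ×2, z ×2
affine: ✗ — repeated use of u ×2, z ×2
relevant: ✓ — every one of u, w, z, y appears
unrestricted: ✓ — type-checks (((T3 → T3) → T3 → T3) → T3) and nothing is barred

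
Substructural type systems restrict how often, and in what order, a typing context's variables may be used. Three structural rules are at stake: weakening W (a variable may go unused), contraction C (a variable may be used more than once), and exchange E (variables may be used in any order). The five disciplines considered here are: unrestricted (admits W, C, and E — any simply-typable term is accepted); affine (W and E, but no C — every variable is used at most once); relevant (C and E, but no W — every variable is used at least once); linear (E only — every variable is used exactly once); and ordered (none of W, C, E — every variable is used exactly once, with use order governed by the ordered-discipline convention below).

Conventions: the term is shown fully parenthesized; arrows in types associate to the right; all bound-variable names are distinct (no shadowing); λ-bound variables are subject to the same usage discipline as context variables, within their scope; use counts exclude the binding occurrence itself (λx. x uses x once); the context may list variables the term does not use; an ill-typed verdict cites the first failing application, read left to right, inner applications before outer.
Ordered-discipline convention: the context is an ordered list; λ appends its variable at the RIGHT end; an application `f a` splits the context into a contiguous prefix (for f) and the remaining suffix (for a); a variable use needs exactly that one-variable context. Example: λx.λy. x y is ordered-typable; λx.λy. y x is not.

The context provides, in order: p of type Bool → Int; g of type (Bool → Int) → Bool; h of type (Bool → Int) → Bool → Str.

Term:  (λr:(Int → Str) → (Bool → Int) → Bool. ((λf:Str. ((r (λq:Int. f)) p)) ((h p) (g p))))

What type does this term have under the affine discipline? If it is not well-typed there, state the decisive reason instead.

not well-typed under affine — uses contraction: p ×3
usage: p=3; g=1; h=1; r [bound]=1; f [bound]=1; q [bound]=0
uses in reading order: r, f, p, h, p, g, p
typing: well-typed at ((Int → Str) → (Bool → Int) → Bool) → Bool
summary: ordered ✗ | linear ✗ | affine ✗ | relevant ✗ | unrestricted ✓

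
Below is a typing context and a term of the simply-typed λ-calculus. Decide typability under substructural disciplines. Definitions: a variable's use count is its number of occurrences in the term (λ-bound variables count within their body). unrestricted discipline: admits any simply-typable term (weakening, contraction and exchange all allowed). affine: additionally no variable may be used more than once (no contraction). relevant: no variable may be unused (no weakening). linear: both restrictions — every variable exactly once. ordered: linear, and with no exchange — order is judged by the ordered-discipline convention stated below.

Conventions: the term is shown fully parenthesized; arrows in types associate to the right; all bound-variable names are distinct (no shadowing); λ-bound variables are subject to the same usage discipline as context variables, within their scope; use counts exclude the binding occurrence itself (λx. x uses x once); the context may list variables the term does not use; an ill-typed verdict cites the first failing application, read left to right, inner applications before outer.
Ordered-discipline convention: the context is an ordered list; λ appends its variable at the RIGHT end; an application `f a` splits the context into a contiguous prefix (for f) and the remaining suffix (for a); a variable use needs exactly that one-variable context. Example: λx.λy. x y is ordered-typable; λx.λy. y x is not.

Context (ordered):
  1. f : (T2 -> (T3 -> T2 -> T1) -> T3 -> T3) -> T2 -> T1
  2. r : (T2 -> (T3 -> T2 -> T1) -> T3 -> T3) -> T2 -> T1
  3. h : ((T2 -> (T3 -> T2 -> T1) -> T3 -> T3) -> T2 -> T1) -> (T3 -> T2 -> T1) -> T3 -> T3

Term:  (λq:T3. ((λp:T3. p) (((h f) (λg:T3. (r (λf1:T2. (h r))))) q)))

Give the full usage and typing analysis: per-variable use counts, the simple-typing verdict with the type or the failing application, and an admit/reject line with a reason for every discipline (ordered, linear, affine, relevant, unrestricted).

use counts: f ×1; r ×2; h ×2; q (λ-bound) ×1; p (λ-bound) ×1; g (λ-bound) ×0; f1 (λ-bound) ×0
left-to-right use order: p, h, f, r, h, r, q
typing: the term checks, with type T3 -> T3
ordered ✗ (r ×2, h ×2 used more than once (contraction); unused: g, f1 — weakening required)
linear ✗ (r ×2, h ×2 used more than once (contraction); unused: g, f1 — weakening required)
affine ✗ (r ×2, h ×2 used more than once (contraction))
relevant ✗ (unused: g, f1 — weakening required)
unrestricted ✓ (well-typed at T3 -> T3; no restrictions here)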